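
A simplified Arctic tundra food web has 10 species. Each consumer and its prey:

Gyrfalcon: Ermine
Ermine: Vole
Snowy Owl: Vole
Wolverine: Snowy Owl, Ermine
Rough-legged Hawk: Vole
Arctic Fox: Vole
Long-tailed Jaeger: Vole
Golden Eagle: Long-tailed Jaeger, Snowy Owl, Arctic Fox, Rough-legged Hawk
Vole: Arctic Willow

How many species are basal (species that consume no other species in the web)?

1

Basal species (no prey listed): Arctic Willow.
Count: 1.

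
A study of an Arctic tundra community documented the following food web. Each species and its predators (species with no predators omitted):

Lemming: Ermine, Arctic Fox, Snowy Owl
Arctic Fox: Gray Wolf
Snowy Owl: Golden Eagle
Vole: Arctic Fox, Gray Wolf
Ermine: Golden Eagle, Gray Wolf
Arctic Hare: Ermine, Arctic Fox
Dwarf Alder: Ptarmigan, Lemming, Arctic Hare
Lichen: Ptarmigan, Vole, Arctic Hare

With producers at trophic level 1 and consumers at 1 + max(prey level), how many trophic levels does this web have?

4

Producers (level 1): Dwarf Alder, Lichen.
Dwarf Alder → Lemming → Snowy Owl → Golden Eagle gives Golden Eagle level 4.
No species has a prey at level 4, so no species reaches level 5.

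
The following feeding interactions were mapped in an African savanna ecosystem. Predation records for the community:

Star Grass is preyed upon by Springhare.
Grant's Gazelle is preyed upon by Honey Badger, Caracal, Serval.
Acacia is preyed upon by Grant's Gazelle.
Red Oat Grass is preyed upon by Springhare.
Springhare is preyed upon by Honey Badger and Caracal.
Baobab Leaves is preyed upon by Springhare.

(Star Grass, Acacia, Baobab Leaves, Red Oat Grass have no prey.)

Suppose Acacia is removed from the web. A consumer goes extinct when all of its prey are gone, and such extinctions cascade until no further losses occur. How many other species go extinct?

2

Remove Acacia.
Round 1: Grant's Gazelle (all prey gone) → extinct.
Round 2: Serval (all prey gone) → extinct.
No further losses. Total secondary extinctions: 2.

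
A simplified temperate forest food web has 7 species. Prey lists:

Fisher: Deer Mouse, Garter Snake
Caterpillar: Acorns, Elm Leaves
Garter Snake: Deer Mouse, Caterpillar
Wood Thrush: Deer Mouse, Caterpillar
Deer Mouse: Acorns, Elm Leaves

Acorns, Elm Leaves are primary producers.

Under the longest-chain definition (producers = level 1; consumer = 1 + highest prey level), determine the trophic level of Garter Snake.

Acorns is a producer → level 1.
Deer Mouse eats Acorns (level 1); other prey at levels: Elm Leaves 1 → level 2.
Garter Snake eats Deer Mouse (level 2); other prey at levels: Caterpillar 2 → level 3.

Trophic level 3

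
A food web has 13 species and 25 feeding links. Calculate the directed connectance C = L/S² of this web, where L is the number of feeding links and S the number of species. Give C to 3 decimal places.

The web has S = 13 species and L = 25 feeding links.
C = L / S² = 25 / 169 = 0.1479 ≈ 0.148.

C = 0.148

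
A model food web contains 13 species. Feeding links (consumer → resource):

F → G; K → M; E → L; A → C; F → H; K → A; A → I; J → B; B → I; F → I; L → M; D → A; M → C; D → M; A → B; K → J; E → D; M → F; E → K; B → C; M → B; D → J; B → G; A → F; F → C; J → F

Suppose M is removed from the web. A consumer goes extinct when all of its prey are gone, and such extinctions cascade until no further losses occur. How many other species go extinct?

Remove M.
Round 1: L (all prey gone) → extinct.
No further losses. Total secondary extinctions: 1.

1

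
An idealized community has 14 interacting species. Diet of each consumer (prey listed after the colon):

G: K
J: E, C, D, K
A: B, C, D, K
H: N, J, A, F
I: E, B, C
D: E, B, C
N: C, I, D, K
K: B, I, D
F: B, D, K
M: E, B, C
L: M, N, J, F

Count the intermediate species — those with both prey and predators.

Intermediate species (has both prey and predators): I, D, M, K, N, J, A, F.
Count: 8.

8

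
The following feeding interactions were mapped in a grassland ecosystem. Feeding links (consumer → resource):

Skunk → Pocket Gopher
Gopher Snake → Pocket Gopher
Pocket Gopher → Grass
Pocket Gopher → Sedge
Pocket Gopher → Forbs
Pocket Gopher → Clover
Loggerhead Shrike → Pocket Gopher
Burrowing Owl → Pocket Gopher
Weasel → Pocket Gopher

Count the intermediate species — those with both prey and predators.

1

Intermediate species (has both prey and predators): Pocket Gopher.
Count: 1.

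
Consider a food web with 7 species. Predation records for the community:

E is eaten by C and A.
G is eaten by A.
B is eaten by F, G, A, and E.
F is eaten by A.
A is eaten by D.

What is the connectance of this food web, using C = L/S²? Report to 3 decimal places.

The web has S = 7 species and L = 9 feeding links.
C = L / S² = 9 / 49 = 0.1837 ≈ 0.184.

C = 0.184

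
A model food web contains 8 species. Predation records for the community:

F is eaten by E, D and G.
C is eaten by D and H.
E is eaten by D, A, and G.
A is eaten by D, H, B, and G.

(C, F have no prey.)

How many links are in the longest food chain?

One longest chain: F → E → A → G.
It has 4 species and 3 links.

3 links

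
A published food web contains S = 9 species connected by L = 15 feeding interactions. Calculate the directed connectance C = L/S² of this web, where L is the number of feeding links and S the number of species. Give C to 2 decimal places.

The web has S = 9 species and L = 15 feeding links.
C = L / S² = 15 / 81 = 0.1852 ≈ 0.19.

C = 0.19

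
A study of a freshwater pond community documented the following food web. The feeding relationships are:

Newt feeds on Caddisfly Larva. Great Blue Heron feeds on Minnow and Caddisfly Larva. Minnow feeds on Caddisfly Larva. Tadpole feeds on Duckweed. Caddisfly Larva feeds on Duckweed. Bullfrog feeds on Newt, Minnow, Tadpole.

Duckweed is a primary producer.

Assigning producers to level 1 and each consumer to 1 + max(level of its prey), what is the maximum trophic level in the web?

Producers (level 1): Duckweed.
Duckweed → Caddisfly Larva → Newt → Bullfrog gives Bullfrog level 4.
No species has a prey at level 4, so no species reaches level 5.

4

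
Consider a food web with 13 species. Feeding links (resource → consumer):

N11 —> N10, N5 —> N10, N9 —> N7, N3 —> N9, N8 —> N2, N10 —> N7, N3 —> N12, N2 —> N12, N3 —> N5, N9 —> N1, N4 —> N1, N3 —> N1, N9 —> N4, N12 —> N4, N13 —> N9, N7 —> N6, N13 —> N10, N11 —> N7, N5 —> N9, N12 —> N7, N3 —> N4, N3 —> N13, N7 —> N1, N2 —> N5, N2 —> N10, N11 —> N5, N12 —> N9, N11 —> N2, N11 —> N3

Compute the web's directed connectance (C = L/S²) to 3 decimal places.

The web has S = 13 species and L = 29 feeding links.
C = L / S² = 29 / 169 = 0.1716 ≈ 0.172.

C = 0.172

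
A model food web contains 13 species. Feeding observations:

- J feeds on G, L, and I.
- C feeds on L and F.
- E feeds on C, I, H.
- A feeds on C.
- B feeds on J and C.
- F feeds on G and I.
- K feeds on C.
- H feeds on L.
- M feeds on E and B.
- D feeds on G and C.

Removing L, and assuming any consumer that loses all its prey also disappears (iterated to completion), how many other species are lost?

Remove L.
Round 1: H (all prey gone) → extinct.
No further losses. Total secondary extinctions: 1.

1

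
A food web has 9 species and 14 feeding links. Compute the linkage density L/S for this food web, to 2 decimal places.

There are L = 14 links among S = 9 species.
L/S = 14/9 = 1.5556 ≈ 1.56.

L/S = 1.56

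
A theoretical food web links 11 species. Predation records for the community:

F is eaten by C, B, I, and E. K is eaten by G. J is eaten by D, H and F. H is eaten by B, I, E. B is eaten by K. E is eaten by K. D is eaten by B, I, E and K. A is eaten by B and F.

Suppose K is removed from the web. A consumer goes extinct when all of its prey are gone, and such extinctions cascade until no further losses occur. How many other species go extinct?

Remove K.
Round 1: G (all prey gone) → extinct.
No further losses. Total secondary extinctions: 1.

1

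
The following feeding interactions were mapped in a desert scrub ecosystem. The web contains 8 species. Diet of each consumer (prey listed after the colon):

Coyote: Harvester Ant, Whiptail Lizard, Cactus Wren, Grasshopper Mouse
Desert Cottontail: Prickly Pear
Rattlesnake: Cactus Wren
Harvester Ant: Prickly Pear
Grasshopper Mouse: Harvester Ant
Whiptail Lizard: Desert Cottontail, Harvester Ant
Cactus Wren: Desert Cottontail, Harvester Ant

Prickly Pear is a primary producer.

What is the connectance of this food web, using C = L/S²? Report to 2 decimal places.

The web has S = 8 species and L = 12 feeding links.
C = L / S² = 12 / 64 = 0.1875 ≈ 0.19.

C = 0.19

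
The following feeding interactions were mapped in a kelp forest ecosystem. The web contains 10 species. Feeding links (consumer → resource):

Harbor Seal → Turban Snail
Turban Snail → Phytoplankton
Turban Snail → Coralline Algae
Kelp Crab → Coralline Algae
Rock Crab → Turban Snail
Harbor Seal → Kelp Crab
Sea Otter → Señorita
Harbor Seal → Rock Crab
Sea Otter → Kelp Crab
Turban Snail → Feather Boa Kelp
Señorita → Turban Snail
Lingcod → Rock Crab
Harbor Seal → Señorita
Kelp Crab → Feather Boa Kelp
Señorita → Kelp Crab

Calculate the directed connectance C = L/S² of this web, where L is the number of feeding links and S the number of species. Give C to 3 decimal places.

The web has S = 10 species and L = 15 feeding links.
C = L / S² = 15 / 100 = 0.1500 ≈ 0.150.

C = 0.150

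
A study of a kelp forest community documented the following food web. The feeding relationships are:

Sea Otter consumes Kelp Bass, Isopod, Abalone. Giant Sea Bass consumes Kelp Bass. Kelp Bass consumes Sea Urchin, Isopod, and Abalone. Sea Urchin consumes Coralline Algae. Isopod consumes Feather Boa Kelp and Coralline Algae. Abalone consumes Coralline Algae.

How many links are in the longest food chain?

3 links

One longest chain: Coralline Algae → Sea Urchin → Kelp Bass → Giant Sea Bass.
It has 4 species and 3 links.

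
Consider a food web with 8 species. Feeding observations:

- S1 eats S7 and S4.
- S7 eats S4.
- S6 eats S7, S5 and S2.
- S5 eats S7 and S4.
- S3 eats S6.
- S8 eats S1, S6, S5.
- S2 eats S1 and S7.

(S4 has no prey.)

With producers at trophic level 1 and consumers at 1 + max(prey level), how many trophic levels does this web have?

6

Producers (level 1): S4.
S4 → S7 → S1 → S2 → S6 → S3 gives S3 level 6.
No species has a prey at level 6, so no species reaches level 7.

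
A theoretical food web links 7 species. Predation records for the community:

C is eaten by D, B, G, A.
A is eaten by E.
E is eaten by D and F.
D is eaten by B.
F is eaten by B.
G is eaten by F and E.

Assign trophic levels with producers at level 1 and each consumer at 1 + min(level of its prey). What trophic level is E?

Trophic level 3

C is a producer → level 1.
G eats C → level 2.
E eats G → level 3.
No prey of E is below level 2, so 3 is the minimum.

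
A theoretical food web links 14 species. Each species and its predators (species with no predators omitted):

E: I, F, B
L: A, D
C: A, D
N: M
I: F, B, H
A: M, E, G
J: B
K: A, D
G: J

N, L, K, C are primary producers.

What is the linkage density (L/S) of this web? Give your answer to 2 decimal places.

There are L = 18 links among S = 14 species.
L/S = 18/14 = 1.2857 ≈ 1.29.

L/S = 1.29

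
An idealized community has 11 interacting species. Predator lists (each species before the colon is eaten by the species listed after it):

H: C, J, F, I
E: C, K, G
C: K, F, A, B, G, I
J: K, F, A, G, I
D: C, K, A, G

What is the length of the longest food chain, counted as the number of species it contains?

One longest chain: E → C → K.
It has 3 species and 2 links.

3 species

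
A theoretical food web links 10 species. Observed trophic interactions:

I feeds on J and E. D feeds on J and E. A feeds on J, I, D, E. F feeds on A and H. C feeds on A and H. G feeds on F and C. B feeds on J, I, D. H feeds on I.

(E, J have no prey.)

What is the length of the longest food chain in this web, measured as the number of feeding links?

4 links

One longest chain: E → I → H → F → G.
It has 5 species and 4 links.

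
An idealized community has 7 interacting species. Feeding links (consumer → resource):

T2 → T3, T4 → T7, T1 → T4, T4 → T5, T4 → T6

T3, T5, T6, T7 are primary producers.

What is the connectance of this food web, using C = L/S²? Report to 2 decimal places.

The web has S = 7 species and L = 5 feeding links.
C = L / S² = 5 / 49 = 0.1020 ≈ 0.10.

C = 0.10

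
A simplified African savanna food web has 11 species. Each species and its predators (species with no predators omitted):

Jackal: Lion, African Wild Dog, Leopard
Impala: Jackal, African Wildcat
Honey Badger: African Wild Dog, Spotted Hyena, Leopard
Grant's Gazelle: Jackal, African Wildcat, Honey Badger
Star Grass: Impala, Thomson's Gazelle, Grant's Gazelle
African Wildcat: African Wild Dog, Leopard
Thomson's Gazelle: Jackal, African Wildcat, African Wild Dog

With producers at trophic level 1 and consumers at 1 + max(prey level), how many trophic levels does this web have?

4

Producers (level 1): Star Grass.
Star Grass → Impala → Jackal → Lion gives Lion level 4.
No species has a prey at level 4, so no species reaches level 5.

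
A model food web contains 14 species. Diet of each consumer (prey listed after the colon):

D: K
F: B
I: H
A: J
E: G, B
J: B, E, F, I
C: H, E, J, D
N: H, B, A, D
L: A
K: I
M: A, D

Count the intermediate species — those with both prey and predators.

Intermediate species (has both prey and predators): E, F, I, J, K, A, D.
Count: 7.

7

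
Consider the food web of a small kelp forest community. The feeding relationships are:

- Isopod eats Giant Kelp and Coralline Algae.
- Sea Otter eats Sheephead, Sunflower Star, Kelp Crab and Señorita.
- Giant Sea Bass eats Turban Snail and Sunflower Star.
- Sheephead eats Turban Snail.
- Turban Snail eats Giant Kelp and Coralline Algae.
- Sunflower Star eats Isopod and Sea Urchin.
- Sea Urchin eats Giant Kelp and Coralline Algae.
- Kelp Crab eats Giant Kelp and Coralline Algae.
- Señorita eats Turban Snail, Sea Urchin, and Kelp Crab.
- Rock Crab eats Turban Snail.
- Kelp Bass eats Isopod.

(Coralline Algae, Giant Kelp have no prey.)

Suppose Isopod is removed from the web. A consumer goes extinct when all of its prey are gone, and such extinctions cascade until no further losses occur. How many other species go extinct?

Remove Isopod.
Round 1: Kelp Bass (all prey gone) → extinct.
No further losses. Total secondary extinctions: 1.

1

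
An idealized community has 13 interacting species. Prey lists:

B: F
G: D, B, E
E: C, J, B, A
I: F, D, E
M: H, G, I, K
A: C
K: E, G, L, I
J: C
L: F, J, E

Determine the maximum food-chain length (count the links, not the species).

One longest chain: C → J → E → G → K → M.
It has 6 species and 5 links.

5 links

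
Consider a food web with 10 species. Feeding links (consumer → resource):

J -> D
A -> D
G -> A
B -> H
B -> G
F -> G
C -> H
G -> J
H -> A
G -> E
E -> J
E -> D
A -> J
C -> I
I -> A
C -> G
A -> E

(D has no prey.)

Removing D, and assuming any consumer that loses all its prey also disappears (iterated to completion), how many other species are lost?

Remove D.
Round 1: J (all prey gone) → extinct.
Round 2: E (all prey gone) → extinct.
Round 3: A (all prey gone) → extinct.
Round 4: H (all prey gone), G (all prey gone), I (all prey gone) → extinct.
Round 5: B (all prey gone), C (all prey gone), F (all prey gone) → extinct.
No further losses. Total secondary extinctions: 9.

9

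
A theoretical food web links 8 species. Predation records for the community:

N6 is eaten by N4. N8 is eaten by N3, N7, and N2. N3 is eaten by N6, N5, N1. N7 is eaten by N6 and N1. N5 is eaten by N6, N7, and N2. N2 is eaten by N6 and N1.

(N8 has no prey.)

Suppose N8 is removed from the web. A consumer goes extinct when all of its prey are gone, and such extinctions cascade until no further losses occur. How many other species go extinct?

7

Remove N8.
Round 1: N3 (all prey gone) → extinct.
Round 2: N5 (all prey gone) → extinct.
Round 3: N7 (all prey gone), N2 (all prey gone) → extinct.
Round 4: N6 (all prey gone), N1 (all prey gone) → extinct.
Round 5: N4 (all prey gone) → extinct.
No further losses. Total secondary extinctions: 7.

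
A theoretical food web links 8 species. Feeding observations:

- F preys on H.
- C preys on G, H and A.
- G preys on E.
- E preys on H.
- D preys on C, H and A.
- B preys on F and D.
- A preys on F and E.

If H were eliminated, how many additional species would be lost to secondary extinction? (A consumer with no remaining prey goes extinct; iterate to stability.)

Remove H.
Round 1: F (all prey gone), E (all prey gone) → extinct.
Round 2: A (all prey gone), G (all prey gone) → extinct.
Round 3: C (all prey gone) → extinct.
Round 4: D (all prey gone) → extinct.
Round 5: B (all prey gone) → extinct.
No further losses. Total secondary extinctions: 7.

7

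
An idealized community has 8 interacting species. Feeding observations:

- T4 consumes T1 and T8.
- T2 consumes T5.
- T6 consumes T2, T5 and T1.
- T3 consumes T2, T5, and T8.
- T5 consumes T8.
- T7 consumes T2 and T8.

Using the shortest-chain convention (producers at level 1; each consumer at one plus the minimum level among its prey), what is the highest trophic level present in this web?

Producers (level 1): T1, T8.
Following each consumer down to its lowest-level prey: T8 → T5 → T2 (levels 1 through 3).
All prey of T2 (T5 2) are at level 2 or above, so T2 is at level 1 + 2 = 3.
Every consumer has at least one prey at level 2 or below, so none exceeds level 3.

3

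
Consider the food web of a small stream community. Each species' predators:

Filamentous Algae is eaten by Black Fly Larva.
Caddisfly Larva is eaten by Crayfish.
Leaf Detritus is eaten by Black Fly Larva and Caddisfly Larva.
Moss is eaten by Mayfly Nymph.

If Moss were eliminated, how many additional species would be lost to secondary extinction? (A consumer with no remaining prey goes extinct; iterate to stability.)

1

Remove Moss.
Round 1: Mayfly Nymph (all prey gone) → extinct.
No further losses. Total secondary extinctions: 1.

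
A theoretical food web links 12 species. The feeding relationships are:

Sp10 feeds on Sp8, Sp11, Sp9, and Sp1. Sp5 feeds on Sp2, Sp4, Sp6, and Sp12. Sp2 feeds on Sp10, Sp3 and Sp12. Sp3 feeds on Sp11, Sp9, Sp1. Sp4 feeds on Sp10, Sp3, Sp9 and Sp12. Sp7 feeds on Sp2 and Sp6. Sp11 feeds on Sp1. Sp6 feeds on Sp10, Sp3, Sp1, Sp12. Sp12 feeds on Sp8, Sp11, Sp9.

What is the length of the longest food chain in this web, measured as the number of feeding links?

4 links

One longest chain: Sp1 → Sp11 → Sp12 → Sp6 → Sp7.
It has 5 species and 4 links.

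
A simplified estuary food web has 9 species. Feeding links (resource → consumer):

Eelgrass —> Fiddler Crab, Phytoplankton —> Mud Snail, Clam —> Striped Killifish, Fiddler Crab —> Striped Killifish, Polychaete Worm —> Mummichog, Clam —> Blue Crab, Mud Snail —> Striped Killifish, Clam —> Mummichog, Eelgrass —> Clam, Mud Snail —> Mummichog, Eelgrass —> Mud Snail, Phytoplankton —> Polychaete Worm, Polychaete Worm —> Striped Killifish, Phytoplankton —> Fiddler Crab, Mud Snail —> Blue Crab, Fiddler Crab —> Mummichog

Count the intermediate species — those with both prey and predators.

4

Intermediate species (has both prey and predators): Fiddler Crab, Clam, Polychaete Worm, Mud Snail.
Count: 4.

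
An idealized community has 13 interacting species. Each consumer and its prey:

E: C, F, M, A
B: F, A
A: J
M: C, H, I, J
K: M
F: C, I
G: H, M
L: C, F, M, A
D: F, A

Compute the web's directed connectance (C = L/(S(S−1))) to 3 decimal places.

The web has S = 13 species and L = 22 feeding links.
C = L / (S(S−1)) = 22 / 156 = 0.1410 ≈ 0.141.

C = 0.141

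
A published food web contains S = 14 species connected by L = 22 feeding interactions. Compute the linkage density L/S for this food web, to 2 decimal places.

L/S = 1.57

There are L = 22 links among S = 14 species.
L/S = 22/14 = 1.5714 ≈ 1.57.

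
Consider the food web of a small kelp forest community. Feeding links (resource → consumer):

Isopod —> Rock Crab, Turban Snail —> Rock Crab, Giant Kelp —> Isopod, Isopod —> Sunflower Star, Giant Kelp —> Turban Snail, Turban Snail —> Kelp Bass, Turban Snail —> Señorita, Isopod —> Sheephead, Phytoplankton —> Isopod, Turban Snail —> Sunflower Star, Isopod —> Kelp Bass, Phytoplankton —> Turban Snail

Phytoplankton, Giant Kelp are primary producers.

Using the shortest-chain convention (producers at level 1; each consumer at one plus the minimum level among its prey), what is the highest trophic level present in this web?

Producers (level 1): Phytoplankton, Giant Kelp.
Following each consumer down to its lowest-level prey: Phytoplankton → Isopod → Sheephead (levels 1 through 3).
All prey of Sheephead (Isopod 2) are at level 2 or above, so Sheephead is at level 1 + 2 = 3.
Every consumer has at least one prey at level 2 or below, so none exceeds level 3.

3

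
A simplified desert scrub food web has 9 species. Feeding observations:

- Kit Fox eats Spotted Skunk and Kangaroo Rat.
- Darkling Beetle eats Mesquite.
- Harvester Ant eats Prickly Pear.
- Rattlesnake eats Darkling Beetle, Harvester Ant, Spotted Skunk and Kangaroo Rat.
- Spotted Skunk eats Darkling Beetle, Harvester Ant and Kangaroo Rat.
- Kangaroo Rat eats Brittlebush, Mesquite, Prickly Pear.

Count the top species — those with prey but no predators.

2

Top species (has prey, but nothing eats it): Rattlesnake, Kit Fox.
Count: 2.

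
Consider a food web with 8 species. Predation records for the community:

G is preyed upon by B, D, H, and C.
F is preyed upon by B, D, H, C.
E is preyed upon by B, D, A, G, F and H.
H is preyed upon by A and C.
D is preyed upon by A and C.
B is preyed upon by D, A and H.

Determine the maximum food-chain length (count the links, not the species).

4 links

One longest chain: E → G → B → H → A.
It has 5 species and 4 links.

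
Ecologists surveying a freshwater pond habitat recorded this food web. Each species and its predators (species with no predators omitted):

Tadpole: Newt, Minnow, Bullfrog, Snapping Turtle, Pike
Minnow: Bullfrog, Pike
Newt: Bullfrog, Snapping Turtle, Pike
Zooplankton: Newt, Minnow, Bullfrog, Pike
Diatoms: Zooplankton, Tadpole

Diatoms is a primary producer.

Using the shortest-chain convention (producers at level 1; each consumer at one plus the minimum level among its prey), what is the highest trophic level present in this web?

Producers (level 1): Diatoms.
Following each consumer down to its lowest-level prey: Diatoms → Tadpole → Snapping Turtle (levels 1 through 3).
All prey of Snapping Turtle (Tadpole 2, Newt 3) are at level 2 or above, so Snapping Turtle is at level 1 + 2 = 3.
Every consumer has at least one prey at level 2 or below, so none exceeds level 3.

3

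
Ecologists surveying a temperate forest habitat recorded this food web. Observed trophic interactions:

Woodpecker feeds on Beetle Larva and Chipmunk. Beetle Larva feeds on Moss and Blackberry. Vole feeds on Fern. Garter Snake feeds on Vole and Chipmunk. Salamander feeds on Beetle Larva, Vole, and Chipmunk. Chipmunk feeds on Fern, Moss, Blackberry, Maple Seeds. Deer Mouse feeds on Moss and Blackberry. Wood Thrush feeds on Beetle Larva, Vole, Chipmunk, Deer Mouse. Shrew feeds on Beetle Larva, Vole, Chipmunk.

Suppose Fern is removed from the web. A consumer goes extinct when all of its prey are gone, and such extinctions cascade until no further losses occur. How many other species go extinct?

Remove Fern.
Round 1: Vole (all prey gone) → extinct.
No further losses. Total secondary extinctions: 1.

1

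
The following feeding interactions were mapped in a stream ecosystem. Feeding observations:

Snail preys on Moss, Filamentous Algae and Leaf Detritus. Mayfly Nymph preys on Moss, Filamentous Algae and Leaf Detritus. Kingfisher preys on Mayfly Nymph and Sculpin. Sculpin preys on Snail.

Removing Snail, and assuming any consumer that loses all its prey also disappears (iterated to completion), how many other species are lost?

1

Remove Snail.
Round 1: Sculpin (all prey gone) → extinct.
No further losses. Total secondary extinctions: 1.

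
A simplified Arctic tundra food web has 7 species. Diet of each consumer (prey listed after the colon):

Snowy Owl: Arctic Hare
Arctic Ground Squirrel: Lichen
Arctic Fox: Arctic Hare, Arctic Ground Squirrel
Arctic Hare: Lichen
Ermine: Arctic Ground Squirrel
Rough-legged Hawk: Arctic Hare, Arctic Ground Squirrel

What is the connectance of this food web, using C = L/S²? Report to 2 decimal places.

C = 0.16

The web has S = 7 species and L = 8 feeding links.
C = L / S² = 8 / 49 = 0.1633 ≈ 0.16.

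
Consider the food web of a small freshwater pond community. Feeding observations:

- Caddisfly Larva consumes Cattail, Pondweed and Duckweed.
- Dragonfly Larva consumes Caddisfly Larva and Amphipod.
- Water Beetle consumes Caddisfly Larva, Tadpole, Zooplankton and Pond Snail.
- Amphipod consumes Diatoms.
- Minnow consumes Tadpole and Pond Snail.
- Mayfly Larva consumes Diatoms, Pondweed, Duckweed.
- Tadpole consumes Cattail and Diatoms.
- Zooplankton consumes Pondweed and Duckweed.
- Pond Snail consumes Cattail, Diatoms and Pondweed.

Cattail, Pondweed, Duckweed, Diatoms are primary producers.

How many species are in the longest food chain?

3 species

One longest chain: Cattail → Tadpole → Minnow.
It has 3 species and 2 links.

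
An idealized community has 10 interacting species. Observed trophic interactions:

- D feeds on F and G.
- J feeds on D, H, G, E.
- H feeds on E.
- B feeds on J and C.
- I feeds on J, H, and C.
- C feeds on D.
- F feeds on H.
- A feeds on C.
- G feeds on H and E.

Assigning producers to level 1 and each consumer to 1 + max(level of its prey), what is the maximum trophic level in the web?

Producers (level 1): E.
E → H → F → D → J → B gives B level 6.
No species has a prey at level 6, so no species reaches level 7.

6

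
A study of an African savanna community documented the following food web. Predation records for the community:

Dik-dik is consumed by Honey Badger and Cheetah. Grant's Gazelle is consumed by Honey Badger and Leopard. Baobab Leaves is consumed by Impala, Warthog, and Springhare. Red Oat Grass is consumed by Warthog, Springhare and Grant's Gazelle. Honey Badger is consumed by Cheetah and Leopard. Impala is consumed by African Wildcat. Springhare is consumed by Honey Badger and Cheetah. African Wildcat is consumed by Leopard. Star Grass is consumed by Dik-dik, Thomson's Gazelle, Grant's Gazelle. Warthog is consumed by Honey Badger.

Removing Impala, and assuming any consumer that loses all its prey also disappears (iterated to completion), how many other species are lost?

Remove Impala.
Round 1: African Wildcat (all prey gone) → extinct.
No further losses. Total secondary extinctions: 1.

1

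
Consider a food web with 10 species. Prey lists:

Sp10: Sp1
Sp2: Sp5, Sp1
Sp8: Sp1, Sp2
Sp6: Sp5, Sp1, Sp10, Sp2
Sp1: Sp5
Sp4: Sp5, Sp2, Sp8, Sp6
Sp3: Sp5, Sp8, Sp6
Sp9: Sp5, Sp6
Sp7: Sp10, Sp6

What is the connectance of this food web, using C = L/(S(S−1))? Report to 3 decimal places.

The web has S = 10 species and L = 21 feeding links.
C = L / (S(S−1)) = 21 / 90 = 0.2333 ≈ 0.233.

C = 0.233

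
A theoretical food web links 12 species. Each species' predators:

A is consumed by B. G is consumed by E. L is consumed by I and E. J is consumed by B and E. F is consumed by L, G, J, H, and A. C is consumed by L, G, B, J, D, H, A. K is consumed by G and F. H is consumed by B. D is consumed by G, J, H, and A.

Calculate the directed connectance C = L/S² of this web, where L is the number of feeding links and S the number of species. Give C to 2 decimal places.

The web has S = 12 species and L = 25 feeding links.
C = L / S² = 25 / 144 = 0.1736 ≈ 0.17.

C = 0.17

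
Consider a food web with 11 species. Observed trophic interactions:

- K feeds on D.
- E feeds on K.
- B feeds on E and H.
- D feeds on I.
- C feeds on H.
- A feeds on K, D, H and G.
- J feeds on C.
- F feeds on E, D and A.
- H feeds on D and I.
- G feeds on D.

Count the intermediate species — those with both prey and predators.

Intermediate species (has both prey and predators): D, G, K, H, A, C, E.
Count: 7.

7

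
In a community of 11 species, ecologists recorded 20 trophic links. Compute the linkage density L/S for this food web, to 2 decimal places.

There are L = 20 links among S = 11 species.
L/S = 20/11 = 1.8182 ≈ 1.82.

L/S = 1.82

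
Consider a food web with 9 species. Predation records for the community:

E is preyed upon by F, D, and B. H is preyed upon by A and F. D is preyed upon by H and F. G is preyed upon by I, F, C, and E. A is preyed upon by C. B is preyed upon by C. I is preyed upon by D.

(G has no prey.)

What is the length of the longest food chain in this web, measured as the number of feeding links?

One longest chain: G → E → D → H → A → C.
It has 6 species and 5 links.

5 links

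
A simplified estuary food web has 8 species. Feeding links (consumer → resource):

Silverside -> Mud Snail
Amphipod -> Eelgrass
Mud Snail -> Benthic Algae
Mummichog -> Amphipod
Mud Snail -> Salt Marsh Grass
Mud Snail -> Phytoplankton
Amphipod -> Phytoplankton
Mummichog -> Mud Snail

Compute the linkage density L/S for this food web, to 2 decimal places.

There are L = 8 links among S = 8 species.
L/S = 8/8 = 1.0000 ≈ 1.00.

L/S = 1.00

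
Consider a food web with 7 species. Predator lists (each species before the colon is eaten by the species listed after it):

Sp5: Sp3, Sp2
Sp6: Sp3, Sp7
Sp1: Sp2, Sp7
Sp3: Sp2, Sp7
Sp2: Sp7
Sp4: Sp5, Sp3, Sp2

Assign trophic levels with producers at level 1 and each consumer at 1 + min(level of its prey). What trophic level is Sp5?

Trophic level 2

Sp4 is a producer → level 1.
Sp5 eats Sp4 → level 2.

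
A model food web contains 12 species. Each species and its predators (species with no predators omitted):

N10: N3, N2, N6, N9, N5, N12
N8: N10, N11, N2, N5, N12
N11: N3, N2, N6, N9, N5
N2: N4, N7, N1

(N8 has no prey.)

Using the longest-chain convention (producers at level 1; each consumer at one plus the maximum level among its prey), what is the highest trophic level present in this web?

Producers (level 1): N8.
N8 → N10 → N2 → N1 gives N1 level 4.
No species has a prey at level 4, so no species reaches level 5.

4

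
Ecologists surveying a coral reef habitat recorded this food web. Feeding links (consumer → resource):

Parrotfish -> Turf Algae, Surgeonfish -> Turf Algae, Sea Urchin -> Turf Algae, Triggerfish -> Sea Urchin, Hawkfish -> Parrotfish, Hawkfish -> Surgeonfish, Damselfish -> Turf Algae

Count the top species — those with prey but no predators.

3

Top species (has prey, but nothing eats it): Damselfish, Hawkfish, Triggerfish.
Count: 3.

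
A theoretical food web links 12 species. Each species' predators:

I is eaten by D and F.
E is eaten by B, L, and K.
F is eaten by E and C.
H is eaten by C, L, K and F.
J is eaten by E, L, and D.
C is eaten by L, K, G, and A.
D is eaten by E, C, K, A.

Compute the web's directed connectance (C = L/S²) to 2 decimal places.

C = 0.15

The web has S = 12 species and L = 22 feeding links.
C = L / S² = 22 / 144 = 0.1528 ≈ 0.15.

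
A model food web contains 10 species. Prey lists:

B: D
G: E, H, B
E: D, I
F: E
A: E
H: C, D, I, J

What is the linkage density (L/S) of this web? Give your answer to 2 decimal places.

There are L = 12 links among S = 10 species.
L/S = 12/10 = 1.2000 ≈ 1.20.

L/S = 1.20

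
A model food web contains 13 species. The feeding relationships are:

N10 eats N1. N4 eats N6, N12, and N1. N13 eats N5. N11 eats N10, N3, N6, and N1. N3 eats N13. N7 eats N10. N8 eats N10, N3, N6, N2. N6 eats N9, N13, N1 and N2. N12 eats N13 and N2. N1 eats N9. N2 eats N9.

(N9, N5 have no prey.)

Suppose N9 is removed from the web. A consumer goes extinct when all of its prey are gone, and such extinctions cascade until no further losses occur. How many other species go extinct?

Remove N9.
Round 1: N1 (all prey gone), N2 (all prey gone) → extinct.
Round 2: N10 (all prey gone) → extinct.
Round 3: N7 (all prey gone) → extinct.
No further losses. Total secondary extinctions: 4.

4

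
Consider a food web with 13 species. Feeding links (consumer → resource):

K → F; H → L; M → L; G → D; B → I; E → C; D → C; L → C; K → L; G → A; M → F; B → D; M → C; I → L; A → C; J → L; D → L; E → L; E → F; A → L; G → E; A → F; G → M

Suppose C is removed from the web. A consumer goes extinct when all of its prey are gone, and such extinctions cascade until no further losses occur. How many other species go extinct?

6

Remove C.
Round 1: L (all prey gone) → extinct.
Round 2: H (all prey gone), I (all prey gone), J (all prey gone), D (all prey gone) → extinct.
Round 3: B (all prey gone) → extinct.
No further losses. Total secondary extinctions: 6.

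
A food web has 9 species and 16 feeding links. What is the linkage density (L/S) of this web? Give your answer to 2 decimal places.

There are L = 16 links among S = 9 species.
L/S = 16/9 = 1.7778 ≈ 1.78.

L/S = 1.78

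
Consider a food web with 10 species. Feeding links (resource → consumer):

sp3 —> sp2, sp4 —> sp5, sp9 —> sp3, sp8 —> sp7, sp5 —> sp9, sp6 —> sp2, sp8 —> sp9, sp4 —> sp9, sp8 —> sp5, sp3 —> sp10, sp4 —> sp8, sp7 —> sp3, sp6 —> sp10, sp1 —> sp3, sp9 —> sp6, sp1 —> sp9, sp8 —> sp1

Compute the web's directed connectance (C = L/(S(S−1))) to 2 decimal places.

C = 0.19

The web has S = 10 species and L = 17 feeding links.
C = L / (S(S−1)) = 17 / 90 = 0.1889 ≈ 0.19.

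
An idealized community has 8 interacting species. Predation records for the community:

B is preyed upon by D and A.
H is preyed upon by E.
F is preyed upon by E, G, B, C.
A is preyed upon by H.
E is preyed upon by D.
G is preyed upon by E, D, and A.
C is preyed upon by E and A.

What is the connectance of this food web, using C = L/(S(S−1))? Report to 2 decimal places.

The web has S = 8 species and L = 14 feeding links.
C = L / (S(S−1)) = 14 / 56 = 0.2500 ≈ 0.25.

C = 0.25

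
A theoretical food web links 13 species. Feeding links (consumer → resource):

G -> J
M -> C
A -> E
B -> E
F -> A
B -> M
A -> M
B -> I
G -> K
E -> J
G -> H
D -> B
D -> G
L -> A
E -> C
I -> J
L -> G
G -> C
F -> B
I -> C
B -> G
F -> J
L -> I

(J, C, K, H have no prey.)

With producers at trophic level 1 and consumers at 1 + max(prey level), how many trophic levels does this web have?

Producers (level 1): J, C, K, H.
J → I → B → D gives D level 4.
No species has a prey at level 4, so no species reaches level 5.

4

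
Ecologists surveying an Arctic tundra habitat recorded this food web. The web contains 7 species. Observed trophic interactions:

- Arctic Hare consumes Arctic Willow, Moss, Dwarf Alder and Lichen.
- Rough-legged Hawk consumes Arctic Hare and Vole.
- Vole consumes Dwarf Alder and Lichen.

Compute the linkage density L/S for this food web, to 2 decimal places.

There are L = 8 links among S = 7 species.
L/S = 8/7 = 1.1429 ≈ 1.14.

L/S = 1.14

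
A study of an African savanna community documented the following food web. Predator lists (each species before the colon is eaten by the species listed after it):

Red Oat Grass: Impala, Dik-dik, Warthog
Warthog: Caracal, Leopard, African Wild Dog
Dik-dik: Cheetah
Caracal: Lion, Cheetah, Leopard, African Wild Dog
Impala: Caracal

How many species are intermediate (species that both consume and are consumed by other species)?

4

Intermediate species (has both prey and predators): Impala, Dik-dik, Warthog, Caracal.
Count: 4.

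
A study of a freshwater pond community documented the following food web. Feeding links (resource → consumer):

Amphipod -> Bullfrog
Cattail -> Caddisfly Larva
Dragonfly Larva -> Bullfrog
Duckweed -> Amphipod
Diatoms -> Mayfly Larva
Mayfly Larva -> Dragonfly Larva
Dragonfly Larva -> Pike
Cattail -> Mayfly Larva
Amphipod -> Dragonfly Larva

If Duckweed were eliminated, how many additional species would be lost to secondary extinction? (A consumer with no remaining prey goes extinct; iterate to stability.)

Remove Duckweed.
Round 1: Amphipod (all prey gone) → extinct.
No further losses. Total secondary extinctions: 1.

1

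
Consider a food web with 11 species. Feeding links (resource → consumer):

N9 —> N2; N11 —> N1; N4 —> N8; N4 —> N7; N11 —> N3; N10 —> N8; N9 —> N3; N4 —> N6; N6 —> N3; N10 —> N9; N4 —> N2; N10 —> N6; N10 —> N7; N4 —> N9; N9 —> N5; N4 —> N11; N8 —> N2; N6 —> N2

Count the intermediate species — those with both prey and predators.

4

Intermediate species (has both prey and predators): N6, N8, N11, N9.
Count: 4.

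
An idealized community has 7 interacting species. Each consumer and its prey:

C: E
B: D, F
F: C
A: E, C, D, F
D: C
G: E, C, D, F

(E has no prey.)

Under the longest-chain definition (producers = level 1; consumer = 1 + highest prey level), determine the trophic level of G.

Trophic level 4

E is a producer → level 1.
C eats E → level 2.
D eats C → level 3.
G eats D (level 3); other prey at levels: E 1, C 2, F 3 → level 4.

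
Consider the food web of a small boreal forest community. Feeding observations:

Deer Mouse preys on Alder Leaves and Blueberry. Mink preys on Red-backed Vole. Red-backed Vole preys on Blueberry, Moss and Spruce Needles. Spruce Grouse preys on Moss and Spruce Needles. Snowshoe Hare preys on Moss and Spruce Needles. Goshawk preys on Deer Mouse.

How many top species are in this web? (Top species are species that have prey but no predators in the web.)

4

Top species (has prey, but nothing eats it): Spruce Grouse, Snowshoe Hare, Goshawk, Mink.
Count: 4.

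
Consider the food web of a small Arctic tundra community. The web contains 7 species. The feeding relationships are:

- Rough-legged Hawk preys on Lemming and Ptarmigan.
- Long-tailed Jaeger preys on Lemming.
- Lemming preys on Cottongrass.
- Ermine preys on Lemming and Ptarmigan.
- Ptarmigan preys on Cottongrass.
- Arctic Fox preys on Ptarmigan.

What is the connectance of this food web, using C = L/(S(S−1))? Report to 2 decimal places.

The web has S = 7 species and L = 8 feeding links.
C = L / (S(S−1)) = 8 / 42 = 0.1905 ≈ 0.19.

C = 0.19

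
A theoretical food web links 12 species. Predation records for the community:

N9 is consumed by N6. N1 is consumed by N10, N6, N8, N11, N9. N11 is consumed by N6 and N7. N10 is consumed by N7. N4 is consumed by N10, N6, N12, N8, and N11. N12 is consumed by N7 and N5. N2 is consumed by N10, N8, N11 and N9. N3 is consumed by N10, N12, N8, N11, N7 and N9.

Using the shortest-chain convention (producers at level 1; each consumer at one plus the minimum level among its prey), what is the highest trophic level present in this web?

3

Producers (level 1): N3, N4, N1, N2.
Following each consumer down to its lowest-level prey: N3 → N12 → N5 (levels 1 through 3).
All prey of N5 (N12 2) are at level 2 or above, so N5 is at level 1 + 2 = 3.
Every consumer has at least one prey at level 2 or below, so none exceeds level 3.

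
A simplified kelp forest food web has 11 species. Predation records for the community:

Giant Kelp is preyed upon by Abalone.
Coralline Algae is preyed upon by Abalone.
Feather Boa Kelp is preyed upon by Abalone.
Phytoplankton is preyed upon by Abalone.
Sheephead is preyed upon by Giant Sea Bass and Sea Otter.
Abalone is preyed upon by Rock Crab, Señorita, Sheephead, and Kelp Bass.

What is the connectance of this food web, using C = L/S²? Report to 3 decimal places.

The web has S = 11 species and L = 10 feeding links.
C = L / S² = 10 / 121 = 0.0826 ≈ 0.083.

C = 0.083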